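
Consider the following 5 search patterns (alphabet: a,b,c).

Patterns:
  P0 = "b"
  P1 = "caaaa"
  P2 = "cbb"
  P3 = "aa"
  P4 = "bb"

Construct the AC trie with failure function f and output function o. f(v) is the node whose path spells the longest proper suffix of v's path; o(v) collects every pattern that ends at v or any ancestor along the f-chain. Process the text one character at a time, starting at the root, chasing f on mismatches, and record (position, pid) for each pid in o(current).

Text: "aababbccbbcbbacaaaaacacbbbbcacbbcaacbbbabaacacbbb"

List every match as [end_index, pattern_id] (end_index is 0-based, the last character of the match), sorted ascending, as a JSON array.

Build:
Trie (insert patterns):
  0='ε' goto a→9 b→1 c→2
  1='b' goto b→11  ←P0
  2='c' goto a→3 b→7
  3='ca' goto a→4
  4='caa' goto a→5
  5='caaa' goto a→6
  6='caaaa' goto ·  ←P1
  7='cb' goto b→8
  8='cbb' goto ·  ←P2
  9='a' goto a→10
  10='aa' goto ·  ←P3
  11='bb' goto ·  ←P4

BFS fail/out derivation:
  fail(1) 'b': from fail(0)=0 chase 'b': 0 ⇒ 0;  out={0}∪out(0)={0}
  fail(2) 'c': from fail(0)=0 chase 'c': 0 ⇒ 0;  out=∅∪out(0)=∅
  fail(9) 'a': from fail(0)=0 chase 'a': 0 ⇒ 0;  out=∅∪out(0)=∅
  fail(3) 'ca': from fail(2)=0 chase 'a': 0 ⇒ 9;  out=∅∪out(9)=∅
  fail(7) 'cb': from fail(2)=0 chase 'b': 0 ⇒ 1;  out=∅∪out(1)={0}
  fail(10) 'aa': from fail(9)=0 chase 'a': 0 ⇒ 9;  out={3}∪out(9)={3}
  fail(11) 'bb': from fail(1)=0 chase 'b': 0 ⇒ 1;  out={4}∪out(1)={0,4}
  fail(4) 'caa': from fail(3)=9 chase 'a': 9 ⇒ 10;  out=∅∪out(10)={3}
  fail(8) 'cbb': from fail(7)=1 chase 'b': 1 ⇒ 11;  out={2}∪out(11)={0,2,4}
  fail(5) 'caaa': from fail(4)=10 chase 'a': 10→9 ⇒ 10;  out=∅∪out(10)={3}
  fail(6) 'caaaa': from fail(5)=10 chase 'a': 10→9 ⇒ 10;  out={1}∪out(10)={1,3}

Scan:
[0] read 'a'  n0⇒n9
[1] read 'a'  n9⇒n10  ** P3@[0:1]
[2] read 'b'  n10⇒n1 (fail-walked)  ** P0@[2:2]
[3] read 'a'  n1⇒n9 (fail-walked)
[4] read 'b'  n9⇒n1 (fail-walked)  ** P0@[4:4]
[5] read 'b'  n1⇒n11  ** P0@[5:5],P4@[4:5]
[6] read 'c'  n11⇒n2 (fail-walked)
[7] read 'c'  n2⇒n2 (fail-walked)
[8] read 'b'  n2⇒n7  ** P0@[8:8]
[9] read 'b'  n7⇒n8  ** P0@[9:9],P2@[7:9],P4@[8:9]
[10] read 'c'  n8⇒n2 (fail-walked)
[11] read 'b'  n2⇒n7  ** P0@[11:11]
[12] read 'b'  n7⇒n8  ** P0@[12:12],P2@[10:12],P4@[11:12]
[13] read 'a'  n8⇒n9 (fail-walked)
[14] read 'c'  n9⇒n2 (fail-walked)
[15] read 'a'  n2⇒n3
[16] read 'a'  n3⇒n4  ** P3@[15:16]
[17] read 'a'  n4⇒n5  ** P3@[16:17]
[18] read 'a'  n5⇒n6  ** P1@[14:18],P3@[17:18]
[19] read 'a'  n6⇒n10 (fail-walked)  ** P3@[18:19]
[20] read 'c'  n10⇒n2 (fail-walked)
[21] read 'a'  n2⇒n3
[22] read 'c'  n3⇒n2 (fail-walked)
[23] read 'b'  n2⇒n7  ** P0@[23:23]
[24] read 'b'  n7⇒n8  ** P0@[24:24],P2@[22:24],P4@[23:24]
[25] read 'b'  n8⇒n11 (fail-walked)  ** P0@[25:25],P4@[24:25]
[26] read 'b'  n11⇒n11 (fail-walked)  ** P0@[26:26],P4@[25:26]
[27] read 'c'  n11⇒n2 (fail-walked)
[28] read 'a'  n2⇒n3
[29] read 'c'  n3⇒n2 (fail-walked)
[30] read 'b'  n2⇒n7  ** P0@[30:30]
[31] read 'b'  n7⇒n8  ** P0@[31:31],P2@[29:31],P4@[30:31]
[32] read 'c'  n8⇒n2 (fail-walked)
[33] read 'a'  n2⇒n3
[34] read 'a'  n3⇒n4  ** P3@[33:34]
[35] read 'c'  n4⇒n2 (fail-walked)
[36] read 'b'  n2⇒n7  ** P0@[36:36]
[37] read 'b'  n7⇒n8  ** P0@[37:37],P2@[35:37],P4@[36:37]
[38] read 'b'  n8⇒n11 (fail-walked)  ** P0@[38:38],P4@[37:38]
[39] read 'a'  n11⇒n9 (fail-walked)
[40] read 'b'  n9⇒n1 (fail-walked)  ** P0@[40:40]
[41] read 'a'  n1⇒n9 (fail-walked)
[42] read 'a'  n9⇒n10  ** P3@[41:42]
[43] read 'c'  n10⇒n2 (fail-walked)
[44] read 'a'  n2⇒n3
[45] read 'c'  n3⇒n2 (fail-walked)
[46] read 'b'  n2⇒n7  ** P0@[46:46]
[47] read 'b'  n7⇒n8  ** P0@[47:47],P2@[45:47],P4@[46:47]
[48] read 'b'  n8⇒n11 (fail-walked)  ** P0@[48:48],P4@[47:48]

All matches (sorted): [[1,3],[2,0],[4,0],[5,0],[5,4],[8,0],[9,0],[9,2],[9,4],[11,0],[12,0],[12,2],[12,4],[16,3],[17,3],[18,1],[18,3],[19,3],[23,0],[24,0],[24,2],[24,4],[25,0],[25,4],[26,0],[26,4],[30,0],[31,0],[31,2],[31,4],[34,3],[36,0],[37,0],[37,2],[37,4],[38,0],[38,4],[40,0],[42,3],[46,0],[47,0],[47,2],[47,4],[48,0],[48,4]]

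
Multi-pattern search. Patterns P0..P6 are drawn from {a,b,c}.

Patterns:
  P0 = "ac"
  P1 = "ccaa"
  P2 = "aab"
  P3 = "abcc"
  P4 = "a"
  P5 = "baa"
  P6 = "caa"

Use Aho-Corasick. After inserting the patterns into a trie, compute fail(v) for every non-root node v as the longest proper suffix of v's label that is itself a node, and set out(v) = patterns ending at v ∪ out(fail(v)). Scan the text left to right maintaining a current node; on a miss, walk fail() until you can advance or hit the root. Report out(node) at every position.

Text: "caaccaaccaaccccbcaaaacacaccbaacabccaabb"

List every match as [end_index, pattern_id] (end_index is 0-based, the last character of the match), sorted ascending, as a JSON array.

Construct AC machine:
Trie nodes:
  0='ε' goto a→1 b→12 c→3
  1='a' goto a→7 b→9 c→2  ←P4
  2='ac' goto ·  ←P0
  3='c' goto a→15 c→4
  4='cc' goto a→5
  5='cca' goto a→6
  6='ccaa' goto ·  ←P1
  7='aa' goto b→8
  8='aab' goto ·  ←P2
  9='ab' goto c→10
  10='abc' goto c→11
  11='abcc' goto ·  ←P3
  12='b' goto a→13
  13='ba' goto a→14
  14='baa' goto ·  ←P5
  15='ca' goto a→16
  16='caa' goto ·  ←P6

Failure links (BFS by depth):
  n1('a'): parent n0 fail=0; on 'a' 0 → fail=0;  out {4}∪∅={4}
  n3('c'): parent n0 fail=0; on 'c' 0 → fail=0;  out ∅∪∅=∅
  n12('b'): parent n0 fail=0; on 'b' 0 → fail=0;  out ∅∪∅=∅
  n2('ac'): parent n1 fail=0; on 'c' 0 → fail=3;  out {0}∪∅={0}
  n4('cc'): parent n3 fail=0; on 'c' 0 → fail=3;  out ∅∪∅=∅
  n7('aa'): parent n1 fail=0; on 'a' 0 → fail=1;  out ∅∪{4}={4}
  n9('ab'): parent n1 fail=0; on 'b' 0 → fail=12;  out ∅∪∅=∅
  n13('ba'): parent n12 fail=0; on 'a' 0 → fail=1;  out ∅∪{4}={4}
  n15('ca'): parent n3 fail=0; on 'a' 0 → fail=1;  out ∅∪{4}={4}
  n5('cca'): parent n4 fail=3; on 'a' 3 → fail=15;  out ∅∪{4}={4}
  n8('aab'): parent n7 fail=1; on 'b' 1 → fail=9;  out {2}∪∅={2}
  n10('abc'): parent n9 fail=12; on 'c' 12→0 → fail=3;  out ∅∪∅=∅
  n14('baa'): parent n13 fail=1; on 'a' 1 → fail=7;  out {5}∪{4}={4,5}
  n16('caa'): parent n15 fail=1; on 'a' 1 → fail=7;  out {6}∪{4}={4,6}
  n6('ccaa'): parent n5 fail=15; on 'a' 15 → fail=16;  out {1}∪{4,6}={1,4,6}
  n11('abcc'): parent n10 fail=3; on 'c' 3 → fail=4;  out {3}∪∅={3}

Run:
[0] read 'c'  n0⇒n3
[1] read 'a'  n3⇒n15  → match P4@[1:1]
[2] read 'a'  n15⇒n16  → match P4@[2:2],P6@[0:2]
[3] read 'c'  n16⇒n2 (via fail)  → match P0@[2:3]
[4] read 'c'  n2⇒n4 (via fail)
[5] read 'a'  n4⇒n5  → match P4@[5:5]
[6] read 'a'  n5⇒n6  → match P1@[3:6],P4@[6:6],P6@[4:6]
[7] read 'c'  n6⇒n2 (via fail)  → match P0@[6:7]
[8] read 'c'  n2⇒n4 (via fail)
[9] read 'a'  n4⇒n5  → match P4@[9:9]
[10] read 'a'  n5⇒n6  → match P1@[7:10],P4@[10:10],P6@[8:10]
[11] read 'c'  n6⇒n2 (via fail)  → match P0@[10:11]
[12] read 'c'  n2⇒n4 (via fail)
[13] read 'c'  n4⇒n4 (via fail)
[14] read 'c'  n4⇒n4 (via fail)
[15] read 'b'  n4⇒n12 (via fail)
[16] read 'c'  n12⇒n3 (via fail)
[17] read 'a'  n3⇒n15  → match P4@[17:17]
[18] read 'a'  n15⇒n16  → match P4@[18:18],P6@[16:18]
[19] read 'a'  n16⇒n7 (via fail)  → match P4@[19:19]
[20] read 'a'  n7⇒n7 (via fail)  → match P4@[20:20]
[21] read 'c'  n7⇒n2 (via fail)  → match P0@[20:21]
[22] read 'a'  n2⇒n15 (via fail)  → match P4@[22:22]
[23] read 'c'  n15⇒n2 (via fail)  → match P0@[22:23]
[24] read 'a'  n2⇒n15 (via fail)  → match P4@[24:24]
[25] read 'c'  n15⇒n2 (via fail)  → match P0@[24:25]
[26] read 'c'  n2⇒n4 (via fail)
[27] read 'b'  n4⇒n12 (via fail)
[28] read 'a'  n12⇒n13  → match P4@[28:28]
[29] read 'a'  n13⇒n14  → match P4@[29:29],P5@[27:29]
[30] read 'c'  n14⇒n2 (via fail)  → match P0@[29:30]
[31] read 'a'  n2⇒n15 (via fail)  → match P4@[31:31]
[32] read 'b'  n15⇒n9 (via fail)
[33] read 'c'  n9⇒n10
[34] read 'c'  n10⇒n11  → match P3@[31:34]
[35] read 'a'  n11⇒n5 (via fail)  → match P4@[35:35]
[36] read 'a'  n5⇒n6  → match P1@[33:36],P4@[36:36],P6@[34:36]
[37] read 'b'  n6⇒n8 (via fail)  → match P2@[35:37]
[38] read 'b'  n8⇒n12 (via fail)

Matches: [[1,4],[2,4],[2,6],[3,0],[5,4],[6,1],[6,4],[6,6],[7,0],[9,4],[10,1],[10,4],[10,6],[11,0],[17,4],[18,4],[18,6],[19,4],[20,4],[21,0],[22,4],[23,0],[24,4],[25,0],[28,4],[29,4],[29,5],[30,0],[31,4],[34,3],[35,4],[36,1],[36,4],[36,6],[37,2]]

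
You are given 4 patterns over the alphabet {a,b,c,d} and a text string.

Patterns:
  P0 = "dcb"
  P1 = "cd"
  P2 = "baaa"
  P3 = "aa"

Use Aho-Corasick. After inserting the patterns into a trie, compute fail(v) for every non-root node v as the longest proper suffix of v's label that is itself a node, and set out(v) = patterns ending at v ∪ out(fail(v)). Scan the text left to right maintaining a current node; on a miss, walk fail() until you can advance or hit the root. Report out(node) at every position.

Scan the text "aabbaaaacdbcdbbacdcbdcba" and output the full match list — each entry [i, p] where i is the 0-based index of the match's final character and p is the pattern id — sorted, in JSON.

Build automaton:
Trie (insert patterns):
  0='ε' goto a→10 b→6 c→4 d→1
  1='d' goto c→2
  2='dc' goto b→3
  3='dcb' goto ·  ←P0
  4='c' goto d→5
  5='cd' goto ·  ←P1
  6='b' goto a→7
  7='ba' goto a→8
  8='baa' goto a→9
  9='baaa' goto ·  ←P2
  10='a' goto a→11
  11='aa' goto ·  ←P3

Failure links (BFS by depth):
  fail(1) 'd': from fail(0)=0 chase 'd': 0 ⇒ 0;  out=∅∪out(0)=∅
  fail(4) 'c': from fail(0)=0 chase 'c': 0 ⇒ 0;  out=∅∪out(0)=∅
  fail(6) 'b': from fail(0)=0 chase 'b': 0 ⇒ 0;  out=∅∪out(0)=∅
  fail(10) 'a': from fail(0)=0 chase 'a': 0 ⇒ 0;  out=∅∪out(0)=∅
  fail(2) 'dc': from fail(1)=0 chase 'c': 0 ⇒ 4;  out=∅∪out(4)=∅
  fail(5) 'cd': from fail(4)=0 chase 'd': 0 ⇒ 1;  out={1}∪out(1)={1}
  fail(7) 'ba': from fail(6)=0 chase 'a': 0 ⇒ 10;  out=∅∪out(10)=∅
  fail(11) 'aa': from fail(10)=0 chase 'a': 0 ⇒ 10;  out={3}∪out(10)={3}
  fail(3) 'dcb': from fail(2)=4 chase 'b': 4→0 ⇒ 6;  out={0}∪out(6)={0}
  fail(8) 'baa': from fail(7)=10 chase 'a': 10 ⇒ 11;  out=∅∪out(11)={3}
  fail(9) 'baaa': from fail(8)=11 chase 'a': 11→10 ⇒ 11;  out={2}∪out(11)={2,3}

Scan:
i=0 'a': node 0→10
i=1 'a': node 10→11  emit P3@[0:1]
i=2 'b': node 11→6 (via fail)
i=3 'b': node 6→6 (via fail)
i=4 'a': node 6→7
i=5 'a': node 7→8  emit P3@[4:5]
i=6 'a': node 8→9  emit P2@[3:6],P3@[5:6]
i=7 'a': node 9→11 (via fail)  emit P3@[6:7]
i=8 'c': node 11→4 (via fail)
i=9 'd': node 4→5  emit P1@[8:9]
i=10 'b': node 5→6 (via fail)
i=11 'c': node 6→4 (via fail)
i=12 'd': node 4→5  emit P1@[11:12]
i=13 'b': node 5→6 (via fail)
i=14 'b': node 6→6 (via fail)
i=15 'a': node 6→7
i=16 'c': node 7→4 (via fail)
i=17 'd': node 4→5  emit P1@[16:17]
i=18 'c': node 5→2 (via fail)
i=19 'b': node 2→3  emit P0@[17:19]
i=20 'd': node 3→1 (via fail)
i=21 'c': node 1→2
i=22 'b': node 2→3  emit P0@[20:22]
i=23 'a': node 3→7 (via fail)

Matches: [[1,3],[5,3],[6,2],[6,3],[7,3],[9,1],[12,1],[17,1],[19,0],[22,0]]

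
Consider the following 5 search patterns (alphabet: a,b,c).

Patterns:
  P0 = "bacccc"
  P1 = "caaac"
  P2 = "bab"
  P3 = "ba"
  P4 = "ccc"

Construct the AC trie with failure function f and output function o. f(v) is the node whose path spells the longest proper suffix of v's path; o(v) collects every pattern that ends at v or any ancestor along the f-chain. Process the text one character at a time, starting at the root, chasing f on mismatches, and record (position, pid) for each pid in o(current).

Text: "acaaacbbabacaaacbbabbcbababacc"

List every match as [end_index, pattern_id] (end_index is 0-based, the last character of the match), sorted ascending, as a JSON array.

Construct AC machine:
Trie nodes:
  0='ε' goto b→1 c→7
  1='b' goto a→2
  2='ba' goto b→12 c→3  [P3 ends]
  3='bac' goto c→4
  4='bacc' goto c→5
  5='baccc' goto c→6
  6='bacccc' goto ·  [P0 ends]
  7='c' goto a→8 c→13
  8='ca' goto a→9
  9='caa' goto a→10
  10='caaa' goto c→11
  11='caaac' goto ·  [P1 ends]
  12='bab' goto ·  [P2 ends]
  13='cc' goto c→14
  14='ccc' goto ·  [P4 ends]

BFS fail/out derivation:
  n1('b'): parent n0 fail=0; on 'b' 0 → fail=0;  out ∅∪∅=∅
  n7('c'): parent n0 fail=0; on 'c' 0 → fail=0;  out ∅∪∅=∅
  n2('ba'): parent n1 fail=0; on 'a' 0 → fail=0;  out {3}∪∅={3}
  n8('ca'): parent n7 fail=0; on 'a' 0 → fail=0;  out ∅∪∅=∅
  n13('cc'): parent n7 fail=0; on 'c' 0 → fail=7;  out ∅∪∅=∅
  n3('bac'): parent n2 fail=0; on 'c' 0 → fail=7;  out ∅∪∅=∅
  n9('caa'): parent n8 fail=0; on 'a' 0 → fail=0;  out ∅∪∅=∅
  n12('bab'): parent n2 fail=0; on 'b' 0 → fail=1;  out {2}∪∅={2}
  n14('ccc'): parent n13 fail=7; on 'c' 7 → fail=13;  out {4}∪∅={4}
  n4('bacc'): parent n3 fail=7; on 'c' 7 → fail=13;  out ∅∪∅=∅
  n10('caaa'): parent n9 fail=0; on 'a' 0 → fail=0;  out ∅∪∅=∅
  n5('baccc'): parent n4 fail=13; on 'c' 13 → fail=14;  out ∅∪{4}={4}
  n11('caaac'): parent n10 fail=0; on 'c' 0 → fail=7;  out {1}∪∅={1}
  n6('bacccc'): parent n5 fail=14; on 'c' 14→13 → fail=14;  out {0}∪{4}={0,4}

Text stream:
[0] read 'a'  n0⇒n0
[1] read 'c'  n0⇒n7
[2] read 'a'  n7⇒n8
[3] read 'a'  n8⇒n9
[4] read 'a'  n9⇒n10
[5] read 'c'  n10⇒n11  emit P1@[1:5]
[6] read 'b'  n11⇒n1 ·f
[7] read 'b'  n1⇒n1 ·f
[8] read 'a'  n1⇒n2  emit P3@[7:8]
[9] read 'b'  n2⇒n12  emit P2@[7:9]
[10] read 'a'  n12⇒n2 ·f  emit P3@[9:10]
[11] read 'c'  n2⇒n3
[12] read 'a'  n3⇒n8 ·f
[13] read 'a'  n8⇒n9
[14] read 'a'  n9⇒n10
[15] read 'c'  n10⇒n11  emit P1@[11:15]
[16] read 'b'  n11⇒n1 ·f
[17] read 'b'  n1⇒n1 ·f
[18] read 'a'  n1⇒n2  emit P3@[17:18]
[19] read 'b'  n2⇒n12  emit P2@[17:19]
[20] read 'b'  n12⇒n1 ·f
[21] read 'c'  n1⇒n7 ·f
[22] read 'b'  n7⇒n1 ·f
[23] read 'a'  n1⇒n2  emit P3@[22:23]
[24] read 'b'  n2⇒n12  emit P2@[22:24]
[25] read 'a'  n12⇒n2 ·f  emit P3@[24:25]
[26] read 'b'  n2⇒n12  emit P2@[24:26]
[27] read 'a'  n12⇒n2 ·f  emit P3@[26:27]
[28] read 'c'  n2⇒n3
[29] read 'c'  n3⇒n4

All matches (sorted): [[5,1],[8,3],[9,2],[10,3],[15,1],[18,3],[19,2],[23,3],[24,2],[25,3],[26,2],[27,3]]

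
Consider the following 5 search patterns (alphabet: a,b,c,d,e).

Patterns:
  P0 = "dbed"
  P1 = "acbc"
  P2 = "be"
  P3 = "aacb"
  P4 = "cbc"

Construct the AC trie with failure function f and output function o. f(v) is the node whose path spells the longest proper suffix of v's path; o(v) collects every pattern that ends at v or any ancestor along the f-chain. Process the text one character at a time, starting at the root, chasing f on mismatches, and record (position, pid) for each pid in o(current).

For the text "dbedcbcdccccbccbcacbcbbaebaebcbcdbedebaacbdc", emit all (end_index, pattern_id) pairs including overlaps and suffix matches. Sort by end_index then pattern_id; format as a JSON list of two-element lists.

Construct AC machine:
Trie nodes:
  0='ε' goto a→5 b→9 c→14 d→1
  1='d' goto b→2
  2='db' goto e→3
  3='dbe' goto d→4
  4='dbed' goto ·  [P0 ends]
  5='a' goto a→11 c→6
  6='ac' goto b→7
  7='acb' goto c→8
  8='acbc' goto ·  [P1 ends]
  9='b' goto e→10
  10='be' goto ·  [P2 ends]
  11='aa' goto c→12
  12='aac' goto b→13
  13='aacb' goto ·  [P3 ends]
  14='c' goto b→15
  15='cb' goto c→16
  16='cbc' goto ·  [P4 ends]

Failure links (BFS by depth):
  fail(1) 'd': from fail(0)=0 chase 'd': 0 ⇒ 0;  out=∅∪out(0)=∅
  fail(5) 'a': from fail(0)=0 chase 'a': 0 ⇒ 0;  out=∅∪out(0)=∅
  fail(9) 'b': from fail(0)=0 chase 'b': 0 ⇒ 0;  out=∅∪out(0)=∅
  fail(14) 'c': from fail(0)=0 chase 'c': 0 ⇒ 0;  out=∅∪out(0)=∅
  fail(2) 'db': from fail(1)=0 chase 'b': 0 ⇒ 9;  out=∅∪out(9)=∅
  fail(6) 'ac': from fail(5)=0 chase 'c': 0 ⇒ 14;  out=∅∪out(14)=∅
  fail(10) 'be': from fail(9)=0 chase 'e': 0 ⇒ 0;  out={2}∪out(0)={2}
  fail(11) 'aa': from fail(5)=0 chase 'a': 0 ⇒ 5;  out=∅∪out(5)=∅
  fail(15) 'cb': from fail(14)=0 chase 'b': 0 ⇒ 9;  out=∅∪out(9)=∅
  fail(3) 'dbe': from fail(2)=9 chase 'e': 9 ⇒ 10;  out=∅∪out(10)={2}
  fail(7) 'acb': from fail(6)=14 chase 'b': 14 ⇒ 15;  out=∅∪out(15)=∅
  fail(12) 'aac': from fail(11)=5 chase 'c': 5 ⇒ 6;  out=∅∪out(6)=∅
  fail(16) 'cbc': from fail(15)=9 chase 'c': 9→0 ⇒ 14;  out={4}∪out(14)={4}
  fail(4) 'dbed': from fail(3)=10 chase 'd': 10→0 ⇒ 1;  out={0}∪out(1)={0}
  fail(8) 'acbc': from fail(7)=15 chase 'c': 15 ⇒ 16;  out={1}∪out(16)={1,4}
  fail(13) 'aacb': from fail(12)=6 chase 'b': 6 ⇒ 7;  out={3}∪out(7)={3}

Scan:
[0] read 'd'  n0⇒n1
[1] read 'b'  n1⇒n2
[2] read 'e'  n2⇒n3  emit P2@[1:2]
[3] read 'd'  n3⇒n4  emit P0@[0:3]
[4] read 'c'  n4⇒n14 ·f
[5] read 'b'  n14⇒n15
[6] read 'c'  n15⇒n16  emit P4@[4:6]
[7] read 'd'  n16⇒n1 ·f
[8] read 'c'  n1⇒n14 ·f
[9] read 'c'  n14⇒n14 ·f
[10] read 'c'  n14⇒n14 ·f
[11] read 'c'  n14⇒n14 ·f
[12] read 'b'  n14⇒n15
[13] read 'c'  n15⇒n16  emit P4@[11:13]
[14] read 'c'  n16⇒n14 ·f
[15] read 'b'  n14⇒n15
[16] read 'c'  n15⇒n16  emit P4@[14:16]
[17] read 'a'  n16⇒n5 ·f
[18] read 'c'  n5⇒n6
[19] read 'b'  n6⇒n7
[20] read 'c'  n7⇒n8  emit P1@[17:20],P4@[18:20]
[21] read 'b'  n8⇒n15 ·f
[22] read 'b'  n15⇒n9 ·f
[23] read 'a'  n9⇒n5 ·f
[24] read 'e'  n5⇒n0 ·f
[25] read 'b'  n0⇒n9
[26] read 'a'  n9⇒n5 ·f
[27] read 'e'  n5⇒n0 ·f
[28] read 'b'  n0⇒n9
[29] read 'c'  n9⇒n14 ·f
[30] read 'b'  n14⇒n15
[31] read 'c'  n15⇒n16  emit P4@[29:31]
[32] read 'd'  n16⇒n1 ·f
[33] read 'b'  n1⇒n2
[34] read 'e'  n2⇒n3  emit P2@[33:34]
[35] read 'd'  n3⇒n4  emit P0@[32:35]
[36] read 'e'  n4⇒n0 ·f
[37] read 'b'  n0⇒n9
[38] read 'a'  n9⇒n5 ·f
[39] read 'a'  n5⇒n11
[40] read 'c'  n11⇒n12
[41] read 'b'  n12⇒n13  emit P3@[38:41]
[42] read 'd'  n13⇒n1 ·f
[43] read 'c'  n1⇒n14 ·f

Matches: [[2,2],[3,0],[6,4],[13,4],[16,4],[20,1],[20,4],[31,4],[34,2],[35,0],[41,3]]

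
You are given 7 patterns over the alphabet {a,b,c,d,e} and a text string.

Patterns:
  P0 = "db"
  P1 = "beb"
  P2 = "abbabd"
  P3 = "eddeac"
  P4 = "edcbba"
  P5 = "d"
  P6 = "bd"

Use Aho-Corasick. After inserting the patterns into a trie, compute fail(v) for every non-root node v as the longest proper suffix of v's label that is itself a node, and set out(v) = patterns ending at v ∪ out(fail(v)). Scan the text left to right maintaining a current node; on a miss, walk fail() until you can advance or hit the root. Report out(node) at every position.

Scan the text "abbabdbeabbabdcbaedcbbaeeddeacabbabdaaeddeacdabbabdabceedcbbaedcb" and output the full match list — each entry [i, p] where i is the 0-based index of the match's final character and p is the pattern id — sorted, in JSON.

Build automaton:
Trie nodes:
  0='ε' goto a→6 b→3 d→1 e→12
  1='d' goto b→2  ←P5
  2='db' goto ·  ←P0
  3='b' goto d→22 e→4
  4='be' goto b→5
  5='beb' goto ·  ←P1
  6='a' goto b→7
  7='ab' goto b→8
  8='abb' goto a→9
  9='abba' goto b→10
  10='abbab' goto d→11
  11='abbabd' goto ·  ←P2
  12='e' goto d→13
  13='ed' goto c→18 d→14
  14='edd' goto e→15
  15='edde' goto a→16
  16='eddea' goto c→17
  17='eddeac' goto ·  ←P3
  18='edc' goto b→19
  19='edcb' goto b→20
  20='edcbb' goto a→21
  21='edcbba' goto ·  ←P4
  22='bd' goto ·  ←P6

Failure links (BFS by depth):
  n1('d'): parent n0 fail=0; on 'd' 0 → fail=0;  out {5}∪∅={5}
  n3('b'): parent n0 fail=0; on 'b' 0 → fail=0;  out ∅∪∅=∅
  n6('a'): parent n0 fail=0; on 'a' 0 → fail=0;  out ∅∪∅=∅
  n12('e'): parent n0 fail=0; on 'e' 0 → fail=0;  out ∅∪∅=∅
  n2('db'): parent n1 fail=0; on 'b' 0 → fail=3;  out {0}∪∅={0}
  n4('be'): parent n3 fail=0; on 'e' 0 → fail=12;  out ∅∪∅=∅
  n7('ab'): parent n6 fail=0; on 'b' 0 → fail=3;  out ∅∪∅=∅
  n13('ed'): parent n12 fail=0; on 'd' 0 → fail=1;  out ∅∪{5}={5}
  n22('bd'): parent n3 fail=0; on 'd' 0 → fail=1;  out {6}∪{5}={5,6}
  n5('beb'): parent n4 fail=12; on 'b' 12→0 → fail=3;  out {1}∪∅={1}
  n8('abb'): parent n7 fail=3; on 'b' 3→0 → fail=3;  out ∅∪∅=∅
  n14('edd'): parent n13 fail=1; on 'd' 1→0 → fail=1;  out ∅∪{5}={5}
  n18('edc'): parent n13 fail=1; on 'c' 1→0 → fail=0;  out ∅∪∅=∅
  n9('abba'): parent n8 fail=3; on 'a' 3→0 → fail=6;  out ∅∪∅=∅
  n15('edde'): parent n14 fail=1; on 'e' 1→0 → fail=12;  out ∅∪∅=∅
  n19('edcb'): parent n18 fail=0; on 'b' 0 → fail=3;  out ∅∪∅=∅
  n10('abbab'): parent n9 fail=6; on 'b' 6 → fail=7;  out ∅∪∅=∅
  n16('eddea'): parent n15 fail=12; on 'a' 12→0 → fail=6;  out ∅∪∅=∅
  n20('edcbb'): parent n19 fail=3; on 'b' 3→0 → fail=3;  out ∅∪∅=∅
  n11('abbabd'): parent n10 fail=7; on 'd' 7→3 → fail=22;  out {2}∪{5,6}={2,5,6}
  n17('eddeac'): parent n16 fail=6; on 'c' 6→0 → fail=0;  out {3}∪∅={3}
  n21('edcbba'): parent n20 fail=3; on 'a' 3→0 → fail=6;  out {4}∪∅={4}

Run:
[0] read 'a'  n0⇒n6
[1] read 'b'  n6⇒n7
[2] read 'b'  n7⇒n8
[3] read 'a'  n8⇒n9
[4] read 'b'  n9⇒n10
[5] read 'd'  n10⇒n11  ** P2@[0:5],P5@[5:5],P6@[4:5]
[6] read 'b'  n11⇒n2 (via fail)  ** P0@[5:6]
[7] read 'e'  n2⇒n4 (via fail)
[8] read 'a'  n4⇒n6 (via fail)
[9] read 'b'  n6⇒n7
[10] read 'b'  n7⇒n8
[11] read 'a'  n8⇒n9
[12] read 'b'  n9⇒n10
[13] read 'd'  n10⇒n11  ** P2@[8:13],P5@[13:13],P6@[12:13]
[14] read 'c'  n11⇒n0 (via fail)
[15] read 'b'  n0⇒n3
[16] read 'a'  n3⇒n6 (via fail)
[17] read 'e'  n6⇒n12 (via fail)
[18] read 'd'  n12⇒n13  ** P5@[18:18]
[19] read 'c'  n13⇒n18
[20] read 'b'  n18⇒n19
[21] read 'b'  n19⇒n20
[22] read 'a'  n20⇒n21  ** P4@[17:22]
[23] read 'e'  n21⇒n12 (via fail)
[24] read 'e'  n12⇒n12 (via fail)
[25] read 'd'  n12⇒n13  ** P5@[25:25]
[26] read 'd'  n13⇒n14  ** P5@[26:26]
[27] read 'e'  n14⇒n15
[28] read 'a'  n15⇒n16
[29] read 'c'  n16⇒n17  ** P3@[24:29]
[30] read 'a'  n17⇒n6 (via fail)
[31] read 'b'  n6⇒n7
[32] read 'b'  n7⇒n8
[33] read 'a'  n8⇒n9
[34] read 'b'  n9⇒n10
[35] read 'd'  n10⇒n11  ** P2@[30:35],P5@[35:35],P6@[34:35]
[36] read 'a'  n11⇒n6 (via fail)
[37] read 'a'  n6⇒n6 (via fail)
[38] read 'e'  n6⇒n12 (via fail)
[39] read 'd'  n12⇒n13  ** P5@[39:39]
[40] read 'd'  n13⇒n14  ** P5@[40:40]
[41] read 'e'  n14⇒n15
[42] read 'a'  n15⇒n16
[43] read 'c'  n16⇒n17  ** P3@[38:43]
[44] read 'd'  n17⇒n1 (via fail)  ** P5@[44:44]
[45] read 'a'  n1⇒n6 (via fail)
[46] read 'b'  n6⇒n7
[47] read 'b'  n7⇒n8
[48] read 'a'  n8⇒n9
[49] read 'b'  n9⇒n10
[50] read 'd'  n10⇒n11  ** P2@[45:50],P5@[50:50],P6@[49:50]
[51] read 'a'  n11⇒n6 (via fail)
[52] read 'b'  n6⇒n7
[53] read 'c'  n7⇒n0 (via fail)
[54] read 'e'  n0⇒n12
[55] read 'e'  n12⇒n12 (via fail)
[56] read 'd'  n12⇒n13  ** P5@[56:56]
[57] read 'c'  n13⇒n18
[58] read 'b'  n18⇒n19
[59] read 'b'  n19⇒n20
[60] read 'a'  n20⇒n21  ** P4@[55:60]
[61] read 'e'  n21⇒n12 (via fail)
[62] read 'd'  n12⇒n13  ** P5@[62:62]
[63] read 'c'  n13⇒n18
[64] read 'b'  n18⇒n19

Result: [[5,2],[5,5],[5,6],[6,0],[13,2],[13,5],[13,6],[18,5],[22,4],[25,5],[26,5],[29,3],[35,2],[35,5],[35,6],[39,5],[40,5],[43,3],[44,5],[50,2],[50,5],[50,6],[56,5],[60,4],[62,5]]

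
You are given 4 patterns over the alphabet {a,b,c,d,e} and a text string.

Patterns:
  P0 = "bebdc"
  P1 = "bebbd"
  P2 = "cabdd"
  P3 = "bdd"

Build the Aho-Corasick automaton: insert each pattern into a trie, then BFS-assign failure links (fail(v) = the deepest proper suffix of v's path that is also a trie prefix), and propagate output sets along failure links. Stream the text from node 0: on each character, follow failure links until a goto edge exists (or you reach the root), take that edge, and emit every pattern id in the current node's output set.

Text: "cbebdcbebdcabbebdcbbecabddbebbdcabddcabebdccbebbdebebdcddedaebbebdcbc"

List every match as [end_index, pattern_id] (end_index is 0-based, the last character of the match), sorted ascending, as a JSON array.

Construct AC machine:
Trie (insert patterns):
  n0 'ε': b→1 c→8
  n1 'b': d→13 e→2
  n2 'be': b→3
  n3 'beb': b→6 d→4
  n4 'bebd': c→5
  n5 'bebdc': ·  [P0 ends]
  n6 'bebb': d→7
  n7 'bebbd': ·  [P1 ends]
  n8 'c': a→9
  n9 'ca': b→10
  n10 'cab': d→11
  n11 'cabd': d→12
  n12 'cabdd': ·  [P2 ends]
  n13 'bd': d→14
  n14 'bdd': ·  [P3 ends]

Failure links (BFS by depth):
  fail(1) 'b': from fail(0)=0 chase 'b': 0 ⇒ 0;  out=∅∪out(0)=∅
  fail(8) 'c': from fail(0)=0 chase 'c': 0 ⇒ 0;  out=∅∪out(0)=∅
  fail(2) 'be': from fail(1)=0 chase 'e': 0 ⇒ 0;  out=∅∪out(0)=∅
  fail(9) 'ca': from fail(8)=0 chase 'a': 0 ⇒ 0;  out=∅∪out(0)=∅
  fail(13) 'bd': from fail(1)=0 chase 'd': 0 ⇒ 0;  out=∅∪out(0)=∅
  fail(3) 'beb': from fail(2)=0 chase 'b': 0 ⇒ 1;  out=∅∪out(1)=∅
  fail(10) 'cab': from fail(9)=0 chase 'b': 0 ⇒ 1;  out=∅∪out(1)=∅
  fail(14) 'bdd': from fail(13)=0 chase 'd': 0 ⇒ 0;  out={3}∪out(0)={3}
  fail(4) 'bebd': from fail(3)=1 chase 'd': 1 ⇒ 13;  out=∅∪out(13)=∅
  fail(6) 'bebb': from fail(3)=1 chase 'b': 1→0 ⇒ 1;  out=∅∪out(1)=∅
  fail(11) 'cabd': from fail(10)=1 chase 'd': 1 ⇒ 13;  out=∅∪out(13)=∅
  fail(5) 'bebdc': from fail(4)=13 chase 'c': 13→0 ⇒ 8;  out={0}∪out(8)={0}
  fail(7) 'bebbd': from fail(6)=1 chase 'd': 1 ⇒ 13;  out={1}∪out(13)={1}
  fail(12) 'cabdd': from fail(11)=13 chase 'd': 13 ⇒ 14;  out={2}∪out(14)={2,3}

Text stream:
[0] read 'c'  n0⇒n8
[1] read 'b'  n8⇒n1 ·f
[2] read 'e'  n1⇒n2
[3] read 'b'  n2⇒n3
[4] read 'd'  n3⇒n4
[5] read 'c'  n4⇒n5  ** P0@[1:5]
[6] read 'b'  n5⇒n1 ·f
[7] read 'e'  n1⇒n2
[8] read 'b'  n2⇒n3
[9] read 'd'  n3⇒n4
[10] read 'c'  n4⇒n5  ** P0@[6:10]
[11] read 'a'  n5⇒n9 ·f
[12] read 'b'  n9⇒n10
[13] read 'b'  n10⇒n1 ·f
[14] read 'e'  n1⇒n2
[15] read 'b'  n2⇒n3
[16] read 'd'  n3⇒n4
[17] read 'c'  n4⇒n5  ** P0@[13:17]
[18] read 'b'  n5⇒n1 ·f
[19] read 'b'  n1⇒n1 ·f
[20] read 'e'  n1⇒n2
[21] read 'c'  n2⇒n8 ·f
[22] read 'a'  n8⇒n9
[23] read 'b'  n9⇒n10
[24] read 'd'  n10⇒n11
[25] read 'd'  n11⇒n12  ** P2@[21:25],P3@[23:25]
[26] read 'b'  n12⇒n1 ·f
[27] read 'e'  n1⇒n2
[28] read 'b'  n2⇒n3
[29] read 'b'  n3⇒n6
[30] read 'd'  n6⇒n7  ** P1@[26:30]
[31] read 'c'  n7⇒n8 ·f
[32] read 'a'  n8⇒n9
[33] read 'b'  n9⇒n10
[34] read 'd'  n10⇒n11
[35] read 'd'  n11⇒n12  ** P2@[31:35],P3@[33:35]
[36] read 'c'  n12⇒n8 ·f
[37] read 'a'  n8⇒n9
[38] read 'b'  n9⇒n10
[39] read 'e'  n10⇒n2 ·f
[40] read 'b'  n2⇒n3
[41] read 'd'  n3⇒n4
[42] read 'c'  n4⇒n5  ** P0@[38:42]
[43] read 'c'  n5⇒n8 ·f
[44] read 'b'  n8⇒n1 ·f
[45] read 'e'  n1⇒n2
[46] read 'b'  n2⇒n3
[47] read 'b'  n3⇒n6
[48] read 'd'  n6⇒n7  ** P1@[44:48]
[49] read 'e'  n7⇒n0 ·f
[50] read 'b'  n0⇒n1
[51] read 'e'  n1⇒n2
[52] read 'b'  n2⇒n3
[53] read 'd'  n3⇒n4
[54] read 'c'  n4⇒n5  ** P0@[50:54]
[55] read 'd'  n5⇒n0 ·f
[56] read 'd'  n0⇒n0
[57] read 'e'  n0⇒n0
[58] read 'd'  n0⇒n0
[59] read 'a'  n0⇒n0
[60] read 'e'  n0⇒n0
[61] read 'b'  n0⇒n1
[62] read 'b'  n1⇒n1 ·f
[63] read 'e'  n1⇒n2
[64] read 'b'  n2⇒n3
[65] read 'd'  n3⇒n4
[66] read 'c'  n4⇒n5  ** P0@[62:66]
[67] read 'b'  n5⇒n1 ·f
[68] read 'c'  n1⇒n8 ·f

Matches: [[5,0],[10,0],[17,0],[25,2],[25,3],[30,1],[35,2],[35,3],[42,0],[48,1],[54,0],[66,0]]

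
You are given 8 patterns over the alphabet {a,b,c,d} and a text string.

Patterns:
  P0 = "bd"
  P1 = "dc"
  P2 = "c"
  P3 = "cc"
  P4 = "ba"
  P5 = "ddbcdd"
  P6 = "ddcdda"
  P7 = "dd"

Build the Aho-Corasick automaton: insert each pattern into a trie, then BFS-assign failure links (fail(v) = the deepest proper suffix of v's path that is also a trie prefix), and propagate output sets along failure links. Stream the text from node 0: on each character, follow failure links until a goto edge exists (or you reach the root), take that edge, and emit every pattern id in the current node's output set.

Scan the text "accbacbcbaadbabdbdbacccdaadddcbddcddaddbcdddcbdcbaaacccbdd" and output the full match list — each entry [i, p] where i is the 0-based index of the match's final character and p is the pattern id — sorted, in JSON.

Construct AC machine:
Trie nodes:
  0='ε' goto b→1 c→5 d→3
  1='b' goto a→7 d→2
  2='bd' goto ·  [P0 ends]
  3='d' goto c→4 d→8
  4='dc' goto ·  [P1 ends]
  5='c' goto c→6  [P2 ends]
  6='cc' goto ·  [P3 ends]
  7='ba' goto ·  [P4 ends]
  8='dd' goto b→9 c→13  [P7 ends]
  9='ddb' goto c→10
  10='ddbc' goto d→11
  11='ddbcd' goto d→12
  12='ddbcdd' goto ·  [P5 ends]
  13='ddc' goto d→14
  14='ddcd' goto d→15
  15='ddcdd' goto a→16
  16='ddcdda' goto ·  [P6 ends]

Failure links (BFS by depth):
  fail(1) 'b': from fail(0)=0 chase 'b': 0 ⇒ 0;  out=∅∪out(0)=∅
  fail(3) 'd': from fail(0)=0 chase 'd': 0 ⇒ 0;  out=∅∪out(0)=∅
  fail(5) 'c': from fail(0)=0 chase 'c': 0 ⇒ 0;  out={2}∪out(0)={2}
  fail(2) 'bd': from fail(1)=0 chase 'd': 0 ⇒ 3;  out={0}∪out(3)={0}
  fail(4) 'dc': from fail(3)=0 chase 'c': 0 ⇒ 5;  out={1}∪out(5)={1,2}
  fail(6) 'cc': from fail(5)=0 chase 'c': 0 ⇒ 5;  out={3}∪out(5)={2,3}
  fail(7) 'ba': from fail(1)=0 chase 'a': 0 ⇒ 0;  out={4}∪out(0)={4}
  fail(8) 'dd': from fail(3)=0 chase 'd': 0 ⇒ 3;  out={7}∪out(3)={7}
  fail(9) 'ddb': from fail(8)=3 chase 'b': 3→0 ⇒ 1;  out=∅∪out(1)=∅
  fail(13) 'ddc': from fail(8)=3 chase 'c': 3 ⇒ 4;  out=∅∪out(4)={1,2}
  fail(10) 'ddbc': from fail(9)=1 chase 'c': 1→0 ⇒ 5;  out=∅∪out(5)={2}
  fail(14) 'ddcd': from fail(13)=4 chase 'd': 4→5→0 ⇒ 3;  out=∅∪out(3)=∅
  fail(11) 'ddbcd': from fail(10)=5 chase 'd': 5→0 ⇒ 3;  out=∅∪out(3)=∅
  fail(15) 'ddcdd': from fail(14)=3 chase 'd': 3 ⇒ 8;  out=∅∪out(8)={7}
  fail(12) 'ddbcdd': from fail(11)=3 chase 'd': 3 ⇒ 8;  out={5}∪out(8)={5,7}
  fail(16) 'ddcdda': from fail(15)=8 chase 'a': 8→3→0 ⇒ 0;  out={6}∪out(0)={6}

Text stream:
pos 0 'a': at 0
pos 1 'c': at 5  → match P2@[1:1]
pos 2 'c': at 6  → match P2@[2:2],P3@[1:2]
pos 3 'b': at 1 ·f
pos 4 'a': at 7  → match P4@[3:4]
pos 5 'c': at 5 ·f  → match P2@[5:5]
pos 6 'b': at 1 ·f
pos 7 'c': at 5 ·f  → match P2@[7:7]
pos 8 'b': at 1 ·f
pos 9 'a': at 7  → match P4@[8:9]
pos 10 'a': at 0 ·f
pos 11 'd': at 3
pos 12 'b': at 1 ·f
pos 13 'a': at 7  → match P4@[12:13]
pos 14 'b': at 1 ·f
pos 15 'd': at 2  → match P0@[14:15]
pos 16 'b': at 1 ·f
pos 17 'd': at 2  → match P0@[16:17]
pos 18 'b': at 1 ·f
pos 19 'a': at 7  → match P4@[18:19]
pos 20 'c': at 5 ·f  → match P2@[20:20]
pos 21 'c': at 6  → match P2@[21:21],P3@[20:21]
pos 22 'c': at 6 ·f  → match P2@[22:22],P3@[21:22]
pos 23 'd': at 3 ·f
pos 24 'a': at 0 ·f
pos 25 'a': at 0
pos 26 'd': at 3
pos 27 'd': at 8  → match P7@[26:27]
pos 28 'd': at 8 ·f  → match P7@[27:28]
pos 29 'c': at 13  → match P1@[28:29],P2@[29:29]
pos 30 'b': at 1 ·f
pos 31 'd': at 2  → match P0@[30:31]
pos 32 'd': at 8 ·f  → match P7@[31:32]
pos 33 'c': at 13  → match P1@[32:33],P2@[33:33]
pos 34 'd': at 14
pos 35 'd': at 15  → match P7@[34:35]
pos 36 'a': at 16  → match P6@[31:36]
pos 37 'd': at 3 ·f
pos 38 'd': at 8  → match P7@[37:38]
pos 39 'b': at 9
pos 40 'c': at 10  → match P2@[40:40]
pos 41 'd': at 11
pos 42 'd': at 12  → match P5@[37:42],P7@[41:42]
pos 43 'd': at 8 ·f  → match P7@[42:43]
pos 44 'c': at 13  → match P1@[43:44],P2@[44:44]
pos 45 'b': at 1 ·f
pos 46 'd': at 2  → match P0@[45:46]
pos 47 'c': at 4 ·f  → match P1@[46:47],P2@[47:47]
pos 48 'b': at 1 ·f
pos 49 'a': at 7  → match P4@[48:49]
pos 50 'a': at 0 ·f
pos 51 'a': at 0
pos 52 'c': at 5  → match P2@[52:52]
pos 53 'c': at 6  → match P2@[53:53],P3@[52:53]
pos 54 'c': at 6 ·f  → match P2@[54:54],P3@[53:54]
pos 55 'b': at 1 ·f
pos 56 'd': at 2  → match P0@[55:56]
pos 57 'd': at 8 ·f  → match P7@[56:57]

Matches: [[1,2],[2,2],[2,3],[4,4],[5,2],[7,2],[9,4],[13,4],[15,0],[17,0],[19,4],[20,2],[21,2],[21,3],[22,2],[22,3],[27,7],[28,7],[29,1],[29,2],[31,0],[32,7],[33,1],[33,2],[35,7],[36,6],[38,7],[40,2],[42,5],[42,7],[43,7],[44,1],[44,2],[46,0],[47,1],[47,2],[49,4],[52,2],[53,2],[53,3],[54,2],[54,3],[56,0],[57,7]]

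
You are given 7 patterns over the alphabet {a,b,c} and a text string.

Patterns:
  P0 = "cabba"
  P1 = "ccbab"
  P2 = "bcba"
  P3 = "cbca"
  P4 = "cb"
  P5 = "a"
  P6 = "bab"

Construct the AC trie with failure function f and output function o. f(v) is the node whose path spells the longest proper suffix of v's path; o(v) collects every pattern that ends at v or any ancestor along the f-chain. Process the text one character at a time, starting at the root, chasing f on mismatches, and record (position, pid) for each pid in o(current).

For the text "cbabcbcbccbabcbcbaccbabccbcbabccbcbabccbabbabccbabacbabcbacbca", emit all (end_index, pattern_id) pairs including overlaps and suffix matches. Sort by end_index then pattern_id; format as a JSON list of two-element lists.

Build automaton:
Trie (insert patterns):
  0='ε' goto a→17 b→10 c→1
  1='c' goto a→2 b→14 c→6
  2='ca' goto b→3
  3='cab' goto b→4
  4='cabb' goto a→5
  5='cabba' goto ·  ←P0
  6='cc' goto b→7
  7='ccb' goto a→8
  8='ccba' goto b→9
  9='ccbab' goto ·  ←P1
  10='b' goto a→18 c→11
  11='bc' goto b→12
  12='bcb' goto a→13
  13='bcba' goto ·  ←P2
  14='cb' goto c→15  ←P4
  15='cbc' goto a→16
  16='cbca' goto ·  ←P3
  17='a' goto ·  ←P5
  18='ba' goto b→19
  19='bab' goto ·  ←P6

Failure links (BFS by depth):
  n1('c'): parent n0 fail=0; on 'c' 0 → fail=0;  out ∅∪∅=∅
  n10('b'): parent n0 fail=0; on 'b' 0 → fail=0;  out ∅∪∅=∅
  n17('a'): parent n0 fail=0; on 'a' 0 → fail=0;  out {5}∪∅={5}
  n2('ca'): parent n1 fail=0; on 'a' 0 → fail=17;  out ∅∪{5}={5}
  n6('cc'): parent n1 fail=0; on 'c' 0 → fail=1;  out ∅∪∅=∅
  n11('bc'): parent n10 fail=0; on 'c' 0 → fail=1;  out ∅∪∅=∅
  n14('cb'): parent n1 fail=0; on 'b' 0 → fail=10;  out {4}∪∅={4}
  n18('ba'): parent n10 fail=0; on 'a' 0 → fail=17;  out ∅∪{5}={5}
  n3('cab'): parent n2 fail=17; on 'b' 17→0 → fail=10;  out ∅∪∅=∅
  n7('ccb'): parent n6 fail=1; on 'b' 1 → fail=14;  out ∅∪{4}={4}
  n12('bcb'): parent n11 fail=1; on 'b' 1 → fail=14;  out ∅∪{4}={4}
  n15('cbc'): parent n14 fail=10; on 'c' 10 → fail=11;  out ∅∪∅=∅
  n19('bab'): parent n18 fail=17; on 'b' 17→0 → fail=10;  out {6}∪∅={6}
  n4('cabb'): parent n3 fail=10; on 'b' 10→0 → fail=10;  out ∅∪∅=∅
  n8('ccba'): parent n7 fail=14; on 'a' 14→10 → fail=18;  out ∅∪{5}={5}
  n13('bcba'): parent n12 fail=14; on 'a' 14→10 → fail=18;  out {2}∪{5}={2,5}
  n16('cbca'): parent n15 fail=11; on 'a' 11→1 → fail=2;  out {3}∪{5}={3,5}
  n5('cabba'): parent n4 fail=10; on 'a' 10 → fail=18;  out {0}∪{5}={0,5}
  n9('ccbab'): parent n8 fail=18; on 'b' 18 → fail=19;  out {1}∪{6}={1,6}

Run:
pos 0 'c': at 1
pos 1 'b': at 14  ** P4@[0:1]
pos 2 'a': at 18 (fail-walked)  ** P5@[2:2]
pos 3 'b': at 19  ** P6@[1:3]
pos 4 'c': at 11 (fail-walked)
pos 5 'b': at 12  ** P4@[4:5]
pos 6 'c': at 15 (fail-walked)
pos 7 'b': at 12 (fail-walked)  ** P4@[6:7]
pos 8 'c': at 15 (fail-walked)
pos 9 'c': at 6 (fail-walked)
pos 10 'b': at 7  ** P4@[9:10]
pos 11 'a': at 8  ** P5@[11:11]
pos 12 'b': at 9  ** P1@[8:12],P6@[10:12]
pos 13 'c': at 11 (fail-walked)
pos 14 'b': at 12  ** P4@[13:14]
pos 15 'c': at 15 (fail-walked)
pos 16 'b': at 12 (fail-walked)  ** P4@[15:16]
pos 17 'a': at 13  ** P2@[14:17],P5@[17:17]
pos 18 'c': at 1 (fail-walked)
pos 19 'c': at 6
pos 20 'b': at 7  ** P4@[19:20]
pos 21 'a': at 8  ** P5@[21:21]
pos 22 'b': at 9  ** P1@[18:22],P6@[20:22]
pos 23 'c': at 11 (fail-walked)
pos 24 'c': at 6 (fail-walked)
pos 25 'b': at 7  ** P4@[24:25]
pos 26 'c': at 15 (fail-walked)
pos 27 'b': at 12 (fail-walked)  ** P4@[26:27]
pos 28 'a': at 13  ** P2@[25:28],P5@[28:28]
pos 29 'b': at 19 (fail-walked)  ** P6@[27:29]
pos 30 'c': at 11 (fail-walked)
pos 31 'c': at 6 (fail-walked)
pos 32 'b': at 7  ** P4@[31:32]
pos 33 'c': at 15 (fail-walked)
pos 34 'b': at 12 (fail-walked)  ** P4@[33:34]
pos 35 'a': at 13  ** P2@[32:35],P5@[35:35]
pos 36 'b': at 19 (fail-walked)  ** P6@[34:36]
pos 37 'c': at 11 (fail-walked)
pos 38 'c': at 6 (fail-walked)
pos 39 'b': at 7  ** P4@[38:39]
pos 40 'a': at 8  ** P5@[40:40]
pos 41 'b': at 9  ** P1@[37:41],P6@[39:41]
pos 42 'b': at 10 (fail-walked)
pos 43 'a': at 18  ** P5@[43:43]
pos 44 'b': at 19  ** P6@[42:44]
pos 45 'c': at 11 (fail-walked)
pos 46 'c': at 6 (fail-walked)
pos 47 'b': at 7  ** P4@[46:47]
pos 48 'a': at 8  ** P5@[48:48]
pos 49 'b': at 9  ** P1@[45:49],P6@[47:49]
pos 50 'a': at 18 (fail-walked)  ** P5@[50:50]
pos 51 'c': at 1 (fail-walked)
pos 52 'b': at 14  ** P4@[51:52]
pos 53 'a': at 18 (fail-walked)  ** P5@[53:53]
pos 54 'b': at 19  ** P6@[52:54]
pos 55 'c': at 11 (fail-walked)
pos 56 'b': at 12  ** P4@[55:56]
pos 57 'a': at 13  ** P2@[54:57],P5@[57:57]
pos 58 'c': at 1 (fail-walked)
pos 59 'b': at 14  ** P4@[58:59]
pos 60 'c': at 15
pos 61 'a': at 16  ** P3@[58:61],P5@[61:61]

All matches (sorted): [[1,4],[2,5],[3,6],[5,4],[7,4],[10,4],[11,5],[12,1],[12,6],[14,4],[16,4],[17,2],[17,5],[20,4],[21,5],[22,1],[22,6],[25,4],[27,4],[28,2],[28,5],[29,6],[32,4],[34,4],[35,2],[35,5],[36,6],[39,4],[40,5],[41,1],[41,6],[43,5],[44,6],[47,4],[48,5],[49,1],[49,6],[50,5],[52,4],[53,5],[54,6],[56,4],[57,2],[57,5],[59,4],[61,3],[61,5]]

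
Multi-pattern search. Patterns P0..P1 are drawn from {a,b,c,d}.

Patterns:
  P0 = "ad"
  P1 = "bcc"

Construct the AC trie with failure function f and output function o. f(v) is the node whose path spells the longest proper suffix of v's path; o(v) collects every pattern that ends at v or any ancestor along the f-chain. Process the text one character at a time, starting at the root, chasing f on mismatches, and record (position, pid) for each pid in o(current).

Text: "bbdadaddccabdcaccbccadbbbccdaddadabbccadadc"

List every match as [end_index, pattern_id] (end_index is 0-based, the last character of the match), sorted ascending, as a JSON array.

Build:
Trie nodes:
  0='ε' goto a→1 b→3
  1='a' goto d→2
  2='ad' goto ·  ←P0
  3='b' goto c→4
  4='bc' goto c→5
  5='bcc' goto ·  ←P1

BFS fail/out derivation:
  n1('a'): parent n0 fail=0; on 'a' 0 → fail=0;  out ∅∪∅=∅
  n3('b'): parent n0 fail=0; on 'b' 0 → fail=0;  out ∅∪∅=∅
  n2('ad'): parent n1 fail=0; on 'd' 0 → fail=0;  out {0}∪∅={0}
  n4('bc'): parent n3 fail=0; on 'c' 0 → fail=0;  out ∅∪∅=∅
  n5('bcc'): parent n4 fail=0; on 'c' 0 → fail=0;  out {1}∪∅={1}

Text stream:
pos 0 'b': at 3
pos 1 'b': at 3 ·f
pos 2 'd': at 0 ·f
pos 3 'a': at 1
pos 4 'd': at 2  → match P0@[3:4]
pos 5 'a': at 1 ·f
pos 6 'd': at 2  → match P0@[5:6]
pos 7 'd': at 0 ·f
pos 8 'c': at 0
pos 9 'c': at 0
pos 10 'a': at 1
pos 11 'b': at 3 ·f
pos 12 'd': at 0 ·f
pos 13 'c': at 0
pos 14 'a': at 1
pos 15 'c': at 0 ·f
pos 16 'c': at 0
pos 17 'b': at 3
pos 18 'c': at 4
pos 19 'c': at 5  → match P1@[17:19]
pos 20 'a': at 1 ·f
pos 21 'd': at 2  → match P0@[20:21]
pos 22 'b': at 3 ·f
pos 23 'b': at 3 ·f
pos 24 'b': at 3 ·f
pos 25 'c': at 4
pos 26 'c': at 5  → match P1@[24:26]
pos 27 'd': at 0 ·f
pos 28 'a': at 1
pos 29 'd': at 2  → match P0@[28:29]
pos 30 'd': at 0 ·f
pos 31 'a': at 1
pos 32 'd': at 2  → match P0@[31:32]
pos 33 'a': at 1 ·f
pos 34 'b': at 3 ·f
pos 35 'b': at 3 ·f
pos 36 'c': at 4
pos 37 'c': at 5  → match P1@[35:37]
pos 38 'a': at 1 ·f
pos 39 'd': at 2  → match P0@[38:39]
pos 40 'a': at 1 ·f
pos 41 'd': at 2  → match P0@[40:41]
pos 42 'c': at 0 ·f

Matches: [[4,0],[6,0],[19,1],[21,0],[26,1],[29,0],[32,0],[37,1],[39,0],[41,0]]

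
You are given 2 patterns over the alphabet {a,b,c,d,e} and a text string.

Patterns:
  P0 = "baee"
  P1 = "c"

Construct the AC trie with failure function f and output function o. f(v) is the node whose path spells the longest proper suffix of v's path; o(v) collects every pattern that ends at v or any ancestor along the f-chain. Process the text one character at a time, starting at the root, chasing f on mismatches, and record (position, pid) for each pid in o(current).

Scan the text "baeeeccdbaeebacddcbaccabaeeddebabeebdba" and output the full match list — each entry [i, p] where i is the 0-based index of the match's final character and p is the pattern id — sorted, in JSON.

Construct AC machine:
Trie (insert patterns):
  n0 'ε': b→1 c→5
  n1 'b': a→2
  n2 'ba': e→3
  n3 'bae': e→4
  n4 'baee': ·  ←P0
  n5 'c': ·  ←P1

BFS fail/out derivation:
  fail(1) 'b': from fail(0)=0 chase 'b': 0 ⇒ 0;  out=∅∪out(0)=∅
  fail(5) 'c': from fail(0)=0 chase 'c': 0 ⇒ 0;  out={1}∪out(0)={1}
  fail(2) 'ba': from fail(1)=0 chase 'a': 0 ⇒ 0;  out=∅∪out(0)=∅
  fail(3) 'bae': from fail(2)=0 chase 'e': 0 ⇒ 0;  out=∅∪out(0)=∅
  fail(4) 'baee': from fail(3)=0 chase 'e': 0 ⇒ 0;  out={0}∪out(0)={0}

Scan:
i=0 'b': node 0→1
i=1 'a': node 1→2
i=2 'e': node 2→3
i=3 'e': node 3→4  → match P0@[0:3]
i=4 'e': node 4→0 (fail-walked)
i=5 'c': node 0→5  → match P1@[5:5]
i=6 'c': node 5→5 (fail-walked)  → match P1@[6:6]
i=7 'd': node 5→0 (fail-walked)
i=8 'b': node 0→1
i=9 'a': node 1→2
i=10 'e': node 2→3
i=11 'e': node 3→4  → match P0@[8:11]
i=12 'b': node 4→1 (fail-walked)
i=13 'a': node 1→2
i=14 'c': node 2→5 (fail-walked)  → match P1@[14:14]
i=15 'd': node 5→0 (fail-walked)
i=16 'd': node 0→0
i=17 'c': node 0→5  → match P1@[17:17]
i=18 'b': node 5→1 (fail-walked)
i=19 'a': node 1→2
i=20 'c': node 2→5 (fail-walked)  → match P1@[20:20]
i=21 'c': node 5→5 (fail-walked)  → match P1@[21:21]
i=22 'a': node 5→0 (fail-walked)
i=23 'b': node 0→1
i=24 'a': node 1→2
i=25 'e': node 2→3
i=26 'e': node 3→4  → match P0@[23:26]
i=27 'd': node 4→0 (fail-walked)
i=28 'd': node 0→0
i=29 'e': node 0→0
i=30 'b': node 0→1
i=31 'a': node 1→2
i=32 'b': node 2→1 (fail-walked)
i=33 'e': node 1→0 (fail-walked)
i=34 'e': node 0→0
i=35 'b': node 0→1
i=36 'd': node 1→0 (fail-walked)
i=37 'b': node 0→1
i=38 'a': node 1→2

Result: [[3,0],[5,1],[6,1],[11,0],[14,1],[17,1],[20,1],[21,1],[26,0]]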